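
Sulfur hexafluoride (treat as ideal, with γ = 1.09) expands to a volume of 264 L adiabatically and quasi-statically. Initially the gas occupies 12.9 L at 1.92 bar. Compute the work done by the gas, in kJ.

P₂ = P₁(V₁/V₂)^γ = 1.92×(12.9/264)^(1.09) = 0.0715 bar.
For a reversible adiabat, W_by_gas = (P₁V₁ − P₂V₂)/(γ−1).
W_by = (192000×0.0129 − 7150×0.264) / (0.09) = 6547 J.

W ≈ 6.55 kJ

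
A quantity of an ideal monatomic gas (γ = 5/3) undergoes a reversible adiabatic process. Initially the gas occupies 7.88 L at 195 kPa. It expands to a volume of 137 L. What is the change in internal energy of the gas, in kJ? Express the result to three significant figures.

P₂ = P₁(V₁/V₂)^γ = 195×(7.88/137)^(5/3) = 1.671 kPa.
For a reversible adiabat, W_by_gas = (P₁V₁ − P₂V₂)/(γ−1).
W_by = (195000×0.00788 − 1671×0.137) / (2/3) = 1961 J.
Q = 0 ⇒ ΔU = −W_by = -1961 J.

ΔU ≈ -1.96 kJ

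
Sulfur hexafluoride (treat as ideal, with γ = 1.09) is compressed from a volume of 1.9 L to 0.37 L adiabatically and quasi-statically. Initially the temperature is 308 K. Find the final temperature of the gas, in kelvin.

Adiabatic: T₁V₁^(γ−1) = T₂V₂^(γ−1) ⇒ T₂ = T₁ (V₁/V₂)^(γ−1).
T₂ = 308 × (1.9/0.37)^(0.09) = 356.9 K.

T₂ ≈ 357 K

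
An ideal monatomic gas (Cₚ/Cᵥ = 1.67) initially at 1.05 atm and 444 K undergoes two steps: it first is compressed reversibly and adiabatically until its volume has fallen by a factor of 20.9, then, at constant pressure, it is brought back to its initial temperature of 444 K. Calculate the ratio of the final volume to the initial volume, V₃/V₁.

V₃/V₁ ≈ 0.00624

Adiabatic step: V₂/V₁ = 0.04785; T₂ = T₁·20.9^(0.67) = 3403 K.
Isobaric step: V₃/V₂ = T₃/T₂ = 444/3403.
V₃/V₁ = (V₂/V₁)(V₃/V₂) = 0.04785 × (444/3403) = 0.006242.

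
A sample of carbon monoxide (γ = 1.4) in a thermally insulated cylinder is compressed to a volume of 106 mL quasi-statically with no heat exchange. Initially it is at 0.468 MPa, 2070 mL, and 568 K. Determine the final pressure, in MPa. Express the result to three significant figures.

Adiabatic: P₁V₁^γ = P₂V₂^γ ⇒ P₂ = P₁ (V₁/V₂)^γ.
P₂ = 0.468 × (2070/106)^(1.4) = 30 MPa.

P₂ ≈ 30.0 MPa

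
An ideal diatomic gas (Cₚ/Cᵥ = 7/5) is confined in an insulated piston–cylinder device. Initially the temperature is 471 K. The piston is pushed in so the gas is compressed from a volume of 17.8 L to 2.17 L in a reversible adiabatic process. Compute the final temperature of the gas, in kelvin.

Adiabatic: T₁V₁^(γ−1) = T₂V₂^(γ−1) ⇒ T₂ = T₁ (V₁/V₂)^(γ−1).
T₂ = 471 × (17.8/2.17)^(2/5) = 1093 K.

T₂ ≈ 1090 K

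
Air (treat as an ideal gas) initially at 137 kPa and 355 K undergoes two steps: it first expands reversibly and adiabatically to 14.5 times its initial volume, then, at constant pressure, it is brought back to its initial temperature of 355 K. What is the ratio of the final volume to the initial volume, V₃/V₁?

V₃/V₁ ≈ 42.3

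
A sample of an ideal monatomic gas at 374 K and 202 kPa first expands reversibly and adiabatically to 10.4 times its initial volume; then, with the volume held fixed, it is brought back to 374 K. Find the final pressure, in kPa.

For a monatomic ideal gas γ = 5/3.
Adiabatic step (PV^γ = const): P₂ = 202×(1/10.4)^(5/3) = 4.077 kPa; T₂ = 374×(1/10.4)^(2/3) = 78.5 K.
Isochoric: P₃ = P₂(T₃/T₂) = 4.077 × (374/78.5) = 19.42 kPa.

P₃ ≈ 19.4 kPa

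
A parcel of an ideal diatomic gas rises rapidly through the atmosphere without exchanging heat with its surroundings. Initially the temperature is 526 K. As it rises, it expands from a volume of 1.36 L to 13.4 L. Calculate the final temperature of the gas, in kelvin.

Adiabatic: T₁V₁^(γ−1) = T₂V₂^(γ−1) ⇒ T₂ = T₁ (V₁/V₂)^(γ−1).
For a diatomic ideal gas γ = 7/5, so γ−1 = 2/5.
T₂ = 526 × (1.36/13.4)^(2/5) = 210.6 K.

T₂ ≈ 211 K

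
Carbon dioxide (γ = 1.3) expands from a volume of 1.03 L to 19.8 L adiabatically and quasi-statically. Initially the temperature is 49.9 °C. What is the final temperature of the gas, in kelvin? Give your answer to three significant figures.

For a reversible adiabat TV^(γ−1) is constant, so T₂ = T₁ (V₁/V₂)^(γ−1).
T₁ = 49.9 °C = 323 K.
T₂ = 323 × (1.03/19.8)^(0.3) = 133.1 K.

T₂ ≈ 133 K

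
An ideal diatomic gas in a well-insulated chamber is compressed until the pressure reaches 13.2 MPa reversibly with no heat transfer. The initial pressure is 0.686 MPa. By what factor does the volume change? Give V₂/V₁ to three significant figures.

V₂/V₁ ≈ 0.121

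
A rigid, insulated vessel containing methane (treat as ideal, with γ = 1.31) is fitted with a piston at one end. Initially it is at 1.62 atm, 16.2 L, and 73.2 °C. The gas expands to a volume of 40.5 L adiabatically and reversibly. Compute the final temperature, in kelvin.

Adiabatic: T₁V₁^(γ−1) = T₂V₂^(γ−1) ⇒ T₂ = T₁ (V₁/V₂)^(γ−1).
T₁ = 73.2 °C = 346.3 K.
T₂ = 346.3 × (16.2/40.5)^(0.31) = 260.7 K.

T₂ ≈ 261 K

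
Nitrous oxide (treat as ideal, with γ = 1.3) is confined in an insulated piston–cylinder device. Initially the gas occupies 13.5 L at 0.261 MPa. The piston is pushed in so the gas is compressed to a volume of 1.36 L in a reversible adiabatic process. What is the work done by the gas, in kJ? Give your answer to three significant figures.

P₂ = P₁(V₁/V₂)^γ = 0.261×(13.5/1.36)^(1.3) = 5.158 MPa.
For a reversible adiabat, W_by_gas = (P₁V₁ − P₂V₂)/(γ−1).
W_by = (261000×0.0135 − 5.158×10^6×0.00136) / (0.3) = -11640 J.

W ≈ -11.6 kJ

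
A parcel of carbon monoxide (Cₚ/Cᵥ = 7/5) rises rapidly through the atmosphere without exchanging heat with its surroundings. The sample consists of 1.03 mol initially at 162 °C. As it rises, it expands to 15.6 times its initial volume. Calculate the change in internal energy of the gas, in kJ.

Adiabatic: T₁V₁^(γ−1) = T₂V₂^(γ−1) ⇒ T₂ = T₁ (V₁/V₂)^(γ−1).
T₁ = 162 °C = 435.1 K.
T₂ = 435.1 × (1/15.6)^(2/5) = 145 K.
Q = 0, so ΔU = W_on_gas = nCᵥΔT with Cᵥ = R/(γ−1) = 20.79 J/(mol·K).
ΔU = 1.03 × 20.79 × (145 − 435.1) = -6212 J.

ΔU ≈ -6.21 kJ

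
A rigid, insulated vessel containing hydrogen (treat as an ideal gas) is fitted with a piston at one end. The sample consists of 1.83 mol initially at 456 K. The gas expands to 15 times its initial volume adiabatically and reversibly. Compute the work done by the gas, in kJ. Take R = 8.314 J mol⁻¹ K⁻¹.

W ≈ 11.5 kJ

For a reversible adiabat TV^(γ−1) is constant, so T₂ = T₁ (V₁/V₂)^(γ−1).
γ = 7/5 for a diatomic ideal gas, so γ−1 = 2/5.
T₂ = 456 × (1/15)^(2/5) = 154.4 K.
Q = 0, so ΔU = W_on_gas = nCᵥΔT with Cᵥ = R/(γ−1) = 20.79 J/(mol·K).
ΔU = 1.83 × 20.79 × (154.4 − 456) = -11470 J.
Work done by the gas = −ΔU = 11470 J.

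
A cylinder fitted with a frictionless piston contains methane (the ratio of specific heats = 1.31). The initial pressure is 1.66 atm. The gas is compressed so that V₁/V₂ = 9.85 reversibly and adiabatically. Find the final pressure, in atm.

P₂ ≈ 33.2 atm

Adiabatic: P₁V₁^γ = P₂V₂^γ ⇒ P₂ = P₁ (V₁/V₂)^γ.
P₂ = 1.66 × 9.85^(1.31) = 33.23 atm.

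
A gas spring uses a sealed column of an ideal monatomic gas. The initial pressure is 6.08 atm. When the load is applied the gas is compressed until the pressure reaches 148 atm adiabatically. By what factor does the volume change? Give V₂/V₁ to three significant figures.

V₂/V₁ ≈ 0.147

From PV^γ = const, V₂/V₁ = (P₁/P₂)^(1/γ).
For a monatomic ideal gas γ = 5/3.
V₂/V₁ = (6.08/148)^(3/5) = 0.1473.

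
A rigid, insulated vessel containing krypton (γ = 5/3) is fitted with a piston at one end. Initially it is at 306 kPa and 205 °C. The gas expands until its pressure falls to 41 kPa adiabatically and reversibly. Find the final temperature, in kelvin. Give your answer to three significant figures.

T₂ ≈ 214 K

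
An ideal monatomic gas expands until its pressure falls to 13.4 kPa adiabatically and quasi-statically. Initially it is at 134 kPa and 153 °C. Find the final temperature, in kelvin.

T₂ ≈ 170 K

Along an adiabat T P^((1−γ)/γ) is constant, so T₂ = T₁ (P₂/P₁)^((γ−1)/γ).
For a monatomic ideal gas γ = 5/3, so (γ−1)/γ = 2/5.
T₁ = 153 °C = 426.1 K.
T₂ = 426.1 × (13.4/134)^(2/5) = 169.7 K.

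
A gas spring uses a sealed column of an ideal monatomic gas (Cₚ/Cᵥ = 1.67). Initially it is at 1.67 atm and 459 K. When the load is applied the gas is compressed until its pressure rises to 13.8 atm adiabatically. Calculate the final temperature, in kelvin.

Along an adiabat T P^((1−γ)/γ) is constant, so T₂ = T₁ (P₂/P₁)^((γ−1)/γ).
T₂ = 459 × (13.8/1.67)^(0.401) = 1071 K.

T₂ ≈ 1070 K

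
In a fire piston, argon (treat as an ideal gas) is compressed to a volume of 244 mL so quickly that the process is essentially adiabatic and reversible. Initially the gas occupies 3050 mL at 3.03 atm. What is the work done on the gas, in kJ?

γ = 5/3 for a monatomic ideal gas.
P₂ = P₁(V₁/V₂)^γ = 3.03×(3050/244)^(5/3) = 204 atm.
For a reversible adiabat, W_by_gas = (P₁V₁ − P₂V₂)/(γ−1).
W_by = (307000×0.00305 − 2.067×10^7×0.000244) / (2/3) = -6161 J.
W_on_gas = −W_by = 6161 J.

W ≈ 6.16 kJ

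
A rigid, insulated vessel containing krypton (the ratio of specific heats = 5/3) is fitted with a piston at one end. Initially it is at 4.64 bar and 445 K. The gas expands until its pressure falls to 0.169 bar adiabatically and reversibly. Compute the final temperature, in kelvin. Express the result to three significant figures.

T₂ ≈ 118 K

Adiabatic: T₂/T₁ = (P₂/P₁)^((γ−1)/γ).
T₂ = 445 × (0.169/4.64)^(2/5) = 118.3 K.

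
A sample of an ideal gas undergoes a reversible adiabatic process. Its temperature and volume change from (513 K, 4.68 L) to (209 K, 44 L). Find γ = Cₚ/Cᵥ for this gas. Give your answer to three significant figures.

TV^(γ−1) = const ⇒ γ − 1 = ln(T₂/T₁) / ln(V₁/V₂).
γ = 1 + ln(209/513) / ln(4.68/44) = 1.401.

γ ≈ 1.40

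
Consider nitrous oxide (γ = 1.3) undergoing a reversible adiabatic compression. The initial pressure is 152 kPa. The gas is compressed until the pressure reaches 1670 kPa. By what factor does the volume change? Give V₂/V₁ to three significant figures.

From PV^γ = const, V₂/V₁ = (P₁/P₂)^(1/γ).
V₂/V₁ = (152/1670)^(0.769) = 0.1582.

V₂/V₁ ≈ 0.158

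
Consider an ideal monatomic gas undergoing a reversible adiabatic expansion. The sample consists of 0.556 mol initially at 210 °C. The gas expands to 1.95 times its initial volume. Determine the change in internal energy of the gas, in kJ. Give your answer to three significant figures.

Adiabatic: T₁V₁^(γ−1) = T₂V₂^(γ−1) ⇒ T₂ = T₁ (V₁/V₂)^(γ−1).
γ = 5/3 for a monatomic ideal gas, so γ−1 = 2/3.
T₁ = 210 °C = 483.1 K.
T₂ = 483.1 × (1/1.95)^(2/3) = 309.5 K.
Q = 0, so ΔU = W_on_gas = nCᵥΔT with Cᵥ = R/(γ−1) = 12.47 J/(mol·K).
ΔU = 0.556 × 12.47 × (309.5 − 483.1) = -1204 J.

ΔU ≈ -1.20 kJ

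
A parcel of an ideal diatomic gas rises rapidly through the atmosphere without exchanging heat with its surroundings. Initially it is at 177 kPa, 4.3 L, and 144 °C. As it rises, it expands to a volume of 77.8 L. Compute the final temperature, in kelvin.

For a reversible adiabat TV^(γ−1) is constant, so T₂ = T₁ (V₁/V₂)^(γ−1).
γ = 7/5 for a diatomic ideal gas.
T₁ = 144 °C = 417.1 K.
T₂ = 417.1 × (4.3/77.8)^(2/5) = 131 K.

T₂ ≈ 131 K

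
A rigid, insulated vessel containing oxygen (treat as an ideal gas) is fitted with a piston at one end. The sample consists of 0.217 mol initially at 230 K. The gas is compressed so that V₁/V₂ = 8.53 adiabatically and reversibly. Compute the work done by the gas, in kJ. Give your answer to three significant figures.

W ≈ -1.41 kJ

For a reversible adiabat TV^(γ−1) is constant, so T₂ = T₁ (V₁/V₂)^(γ−1).
γ = 7/5 for a diatomic ideal gas, so γ−1 = 2/5.
T₂ = 230 × 8.53^(2/5) = 542.1 K.
Q = 0, so ΔU = W_on_gas = nCᵥΔT with Cᵥ = R/(γ−1) = 20.79 J/(mol·K).
ΔU = 0.217 × 20.79 × (542.1 − 230) = 1408 J.
Work done by the gas = −ΔU = -1408 J.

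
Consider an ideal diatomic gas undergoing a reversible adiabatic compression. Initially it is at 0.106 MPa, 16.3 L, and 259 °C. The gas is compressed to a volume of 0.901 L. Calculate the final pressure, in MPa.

Adiabatic: P₁V₁^γ = P₂V₂^γ ⇒ P₂ = P₁ (V₁/V₂)^γ.
γ = 7/5 for a diatomic ideal gas.
P₂ = 0.106 × (16.3/0.901)^(7/5) = 6.106 MPa.

P₂ ≈ 6.11 MPa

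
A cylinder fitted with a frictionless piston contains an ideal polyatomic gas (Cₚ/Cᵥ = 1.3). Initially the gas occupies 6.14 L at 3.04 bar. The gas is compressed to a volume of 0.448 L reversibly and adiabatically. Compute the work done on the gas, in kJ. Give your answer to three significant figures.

P₂ = P₁(V₁/V₂)^γ = 3.04×(6.14/0.448)^(1.3) = 91.38 bar.
For a reversible adiabat, W_by_gas = (P₁V₁ − P₂V₂)/(γ−1).
W_by = (304000×0.00614 − 9.138×10^6×0.000448) / (0.3) = -7424 J.
W_on_gas = −W_by = 7424 J.

W ≈ 7.42 kJ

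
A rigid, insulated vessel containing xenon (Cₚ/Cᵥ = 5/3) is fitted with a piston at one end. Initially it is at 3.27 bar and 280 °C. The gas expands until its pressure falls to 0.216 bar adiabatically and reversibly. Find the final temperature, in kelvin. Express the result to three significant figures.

Along an adiabat T P^((1−γ)/γ) is constant, so T₂ = T₁ (P₂/P₁)^((γ−1)/γ).
T₁ = 280 °C = 553.1 K.
T₂ = 553.1 × (0.216/3.27)^(2/5) = 186.6 K.

T₂ ≈ 187 K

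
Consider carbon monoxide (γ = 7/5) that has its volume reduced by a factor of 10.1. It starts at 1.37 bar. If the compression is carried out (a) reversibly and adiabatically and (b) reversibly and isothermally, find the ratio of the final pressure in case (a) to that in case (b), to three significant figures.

P_adiabatic / P_isothermal ≈ 2.52

Isothermal: P_b = P₁(V₁/V₂) = 1.37×10.1.
Adiabatic: P_a = P₁(V₁/V₂)^γ = 1.37×10.1^(7/5).
P_a/P_b = (V₁/V₂)^(γ−1) = 10.1^(2/5) = 2.522.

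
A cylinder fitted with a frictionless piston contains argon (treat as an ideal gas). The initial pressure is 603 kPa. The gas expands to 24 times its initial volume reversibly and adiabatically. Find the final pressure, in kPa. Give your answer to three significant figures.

Adiabatic: P₁V₁^γ = P₂V₂^γ ⇒ P₂ = P₁ (V₁/V₂)^γ.
For a monatomic ideal gas γ = 5/3.
P₂ = 603 × (1/24)^(5/3) = 3.02 kPa.

P₂ ≈ 3.02 kPa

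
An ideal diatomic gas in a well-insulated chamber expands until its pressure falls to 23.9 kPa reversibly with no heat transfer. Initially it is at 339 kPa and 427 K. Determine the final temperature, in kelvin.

T₂ ≈ 200 K

Along an adiabat T P^((1−γ)/γ) is constant, so T₂ = T₁ (P₂/P₁)^((γ−1)/γ).
For a diatomic ideal gas γ = 7/5, so (γ−1)/γ = 2/7.
T₂ = 427 × (23.9/339)^(2/7) = 200.1 K.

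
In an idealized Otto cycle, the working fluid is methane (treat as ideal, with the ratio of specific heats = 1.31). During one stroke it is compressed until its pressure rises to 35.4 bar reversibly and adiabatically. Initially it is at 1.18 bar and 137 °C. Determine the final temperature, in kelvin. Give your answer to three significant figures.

T₂ ≈ 917 K

Adiabatic: T₂/T₁ = (P₂/P₁)^((γ−1)/γ).
T₁ = 137 °C = 410.1 K.
T₂ = 410.1 × (35.4/1.18)^(0.237) = 917.3 K.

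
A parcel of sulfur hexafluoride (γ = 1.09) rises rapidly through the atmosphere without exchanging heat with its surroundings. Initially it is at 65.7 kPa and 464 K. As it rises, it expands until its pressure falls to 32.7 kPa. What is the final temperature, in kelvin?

T₂ ≈ 438 K

Along an adiabat T P^((1−γ)/γ) is constant, so T₂ = T₁ (P₂/P₁)^((γ−1)/γ).
T₂ = 464 × (32.7/65.7)^(0.0826) = 438 K.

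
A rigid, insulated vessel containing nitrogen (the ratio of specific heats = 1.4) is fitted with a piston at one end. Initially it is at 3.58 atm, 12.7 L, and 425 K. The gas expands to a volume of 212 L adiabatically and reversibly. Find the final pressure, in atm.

Adiabatic: P₁V₁^γ = P₂V₂^γ ⇒ P₂ = P₁ (V₁/V₂)^γ.
P₂ = 3.58 × (12.7/212)^(1.4) = 0.06956 atm.

P₂ ≈ 0.0696 atm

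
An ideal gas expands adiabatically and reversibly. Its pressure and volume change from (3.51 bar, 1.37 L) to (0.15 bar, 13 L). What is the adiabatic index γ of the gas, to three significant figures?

PV^γ = const ⇒ γ = ln(P₂/P₁) / ln(V₁/V₂).
γ = ln(0.15/3.51) / ln(1.37/13) = 1.401.

γ ≈ 1.40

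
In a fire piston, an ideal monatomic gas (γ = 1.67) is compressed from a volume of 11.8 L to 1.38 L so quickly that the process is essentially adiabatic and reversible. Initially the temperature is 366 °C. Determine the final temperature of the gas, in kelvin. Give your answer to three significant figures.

Adiabatic: T₁V₁^(γ−1) = T₂V₂^(γ−1) ⇒ T₂ = T₁ (V₁/V₂)^(γ−1).
T₁ = 366 °C = 639.1 K.
T₂ = 639.1 × (11.8/1.38)^(0.67) = 2692 K.

T₂ ≈ 2690 K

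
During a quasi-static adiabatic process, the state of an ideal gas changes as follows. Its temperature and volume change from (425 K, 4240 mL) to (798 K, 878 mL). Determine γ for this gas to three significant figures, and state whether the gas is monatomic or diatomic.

γ ≈ 1.40; diatomic

TV^(γ−1) = const ⇒ γ − 1 = ln(T₂/T₁) / ln(V₁/V₂).
γ = 1 + ln(798/425) / ln(4240/878) = 1.4.
γ ≈ 1.40 is close to 7/5, so the gas is diatomic.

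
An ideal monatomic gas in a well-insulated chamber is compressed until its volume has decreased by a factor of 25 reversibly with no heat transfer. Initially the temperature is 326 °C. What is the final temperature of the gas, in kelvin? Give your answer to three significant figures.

T₂ ≈ 5120 K

For a reversible adiabat TV^(γ−1) is constant, so T₂ = T₁ (V₁/V₂)^(γ−1).
For a monatomic ideal gas γ = 5/3, so γ−1 = 2/3.
T₁ = 326 °C = 599.1 K.
T₂ = 599.1 × 25^(2/3) = 5123 K.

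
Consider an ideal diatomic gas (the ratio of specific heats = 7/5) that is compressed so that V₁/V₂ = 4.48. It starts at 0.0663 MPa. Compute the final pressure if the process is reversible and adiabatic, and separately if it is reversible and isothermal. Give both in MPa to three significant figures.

Isothermal: P₂ = P₁(V₁/V₂) = 0.0663×4.48 = 0.297 MPa.
Adiabatic: P₂ = P₁(V₁/V₂)^γ = 0.0663×4.48^(7/5) = 0.5411 MPa.

adiabatic: 0.541 MPa; isothermal: 0.297 MPa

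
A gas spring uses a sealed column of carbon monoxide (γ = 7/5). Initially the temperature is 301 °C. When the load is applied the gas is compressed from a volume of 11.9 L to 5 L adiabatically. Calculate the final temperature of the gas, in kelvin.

For a reversible adiabat TV^(γ−1) is constant, so T₂ = T₁ (V₁/V₂)^(γ−1).
T₁ = 301 °C = 574.1 K.
T₂ = 574.1 × (11.9/5)^(2/5) = 812.2 K.

T₂ ≈ 812 K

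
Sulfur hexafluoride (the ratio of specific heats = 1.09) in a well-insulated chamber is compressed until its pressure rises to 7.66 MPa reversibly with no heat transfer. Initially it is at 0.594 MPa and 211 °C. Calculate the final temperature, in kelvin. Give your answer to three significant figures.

Adiabatic: T₂/T₁ = (P₂/P₁)^((γ−1)/γ).
T₁ = 211 °C = 484.1 K.
T₂ = 484.1 × (7.66/0.594)^(0.0826) = 598 K.

T₂ ≈ 598 K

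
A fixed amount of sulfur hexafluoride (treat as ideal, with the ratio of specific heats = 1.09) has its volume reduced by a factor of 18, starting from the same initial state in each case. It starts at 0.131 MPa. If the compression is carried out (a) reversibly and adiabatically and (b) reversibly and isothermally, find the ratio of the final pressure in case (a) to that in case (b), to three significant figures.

P_adiabatic / P_isothermal ≈ 1.30

Isothermal: P_b = P₁(V₁/V₂) = 0.131×18.
Adiabatic: P_a = P₁(V₁/V₂)^γ = 0.131×18^(1.09).
P_a/P_b = (V₁/V₂)^(γ−1) = 18^(0.09) = 1.297.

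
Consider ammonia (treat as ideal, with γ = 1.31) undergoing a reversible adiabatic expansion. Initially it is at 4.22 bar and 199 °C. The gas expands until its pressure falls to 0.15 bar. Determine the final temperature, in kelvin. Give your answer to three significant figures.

Along an adiabat T P^((1−γ)/γ) is constant, so T₂ = T₁ (P₂/P₁)^((γ−1)/γ).
T₁ = 199 °C = 472.1 K.
T₂ = 472.1 × (0.15/4.22)^(0.237) = 214.4 K.

T₂ ≈ 214 K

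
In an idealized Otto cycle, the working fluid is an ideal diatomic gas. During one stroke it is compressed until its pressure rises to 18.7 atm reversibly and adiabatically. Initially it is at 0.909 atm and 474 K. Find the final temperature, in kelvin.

Along an adiabat T P^((1−γ)/γ) is constant, so T₂ = T₁ (P₂/P₁)^((γ−1)/γ).
For a diatomic ideal gas γ = 7/5, so (γ−1)/γ = 2/7.
T₂ = 474 × (18.7/0.909)^(2/7) = 1125 K.

T₂ ≈ 1120 K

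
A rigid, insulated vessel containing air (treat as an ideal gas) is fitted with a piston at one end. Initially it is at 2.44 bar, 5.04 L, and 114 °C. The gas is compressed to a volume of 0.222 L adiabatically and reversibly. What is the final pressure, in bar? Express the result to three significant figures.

Since PV^γ is constant along a reversible adiabat, P₂ = P₁ (V₁/V₂)^γ.
γ = 7/5 for a diatomic ideal gas.
P₂ = 2.44 × (5.04/0.222)^(7/5) = 193.2 bar.

P₂ ≈ 193 bar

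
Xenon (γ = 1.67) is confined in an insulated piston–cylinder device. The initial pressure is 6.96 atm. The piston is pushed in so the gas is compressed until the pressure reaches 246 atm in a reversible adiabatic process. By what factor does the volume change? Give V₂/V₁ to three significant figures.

V₂/V₁ ≈ 0.118

From PV^γ = const, V₂/V₁ = (P₁/P₂)^(1/γ).
V₂/V₁ = (6.96/246)^(0.599) = 0.1183.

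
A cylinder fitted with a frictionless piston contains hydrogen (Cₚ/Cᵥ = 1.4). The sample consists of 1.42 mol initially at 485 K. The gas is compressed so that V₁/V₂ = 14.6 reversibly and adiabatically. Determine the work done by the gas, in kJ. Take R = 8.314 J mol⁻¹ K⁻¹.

Adiabatic: T₁V₁^(γ−1) = T₂V₂^(γ−1) ⇒ T₂ = T₁ (V₁/V₂)^(γ−1).
T₂ = 485 × 14.6^(0.4) = 1417 K.
Q = 0, so ΔU = W_on_gas = nCᵥΔT with Cᵥ = R/(γ−1) = 20.79 J/(mol·K).
ΔU = 1.42 × 20.79 × (1417 − 485) = 27520 J.
Work done by the gas = −ΔU = -27520 J.

W ≈ -27.5 kJ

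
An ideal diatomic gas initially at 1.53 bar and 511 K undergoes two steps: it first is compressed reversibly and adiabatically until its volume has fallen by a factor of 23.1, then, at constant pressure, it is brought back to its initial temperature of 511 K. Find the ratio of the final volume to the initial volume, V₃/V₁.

V₃/V₁ ≈ 0.0123

For a diatomic ideal gas γ = 7/5.
Adiabatic step: V₂/V₁ = 0.04329; T₂ = T₁·23.1^(2/5) = 1794 K.
Isobaric step: V₃/V₂ = T₃/T₂ = 511/1794.
V₃/V₁ = (V₂/V₁)(V₃/V₂) = 0.04329 × (511/1794) = 0.01233.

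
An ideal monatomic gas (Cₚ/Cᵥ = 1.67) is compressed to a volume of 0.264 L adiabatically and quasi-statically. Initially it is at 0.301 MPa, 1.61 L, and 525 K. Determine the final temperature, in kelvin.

Adiabatic: T₁V₁^(γ−1) = T₂V₂^(γ−1) ⇒ T₂ = T₁ (V₁/V₂)^(γ−1).
T₂ = 525 × (1.61/0.264)^(0.67) = 1763 K.

T₂ ≈ 1760 K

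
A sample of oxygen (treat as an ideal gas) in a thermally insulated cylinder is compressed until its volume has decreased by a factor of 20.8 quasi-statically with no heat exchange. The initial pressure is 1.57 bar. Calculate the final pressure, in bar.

Adiabatic: P₁V₁^γ = P₂V₂^γ ⇒ P₂ = P₁ (V₁/V₂)^γ.
For a diatomic ideal gas γ = 7/5.
P₂ = 1.57 × 20.8^(7/5) = 109.9 bar.

P₂ ≈ 110 bar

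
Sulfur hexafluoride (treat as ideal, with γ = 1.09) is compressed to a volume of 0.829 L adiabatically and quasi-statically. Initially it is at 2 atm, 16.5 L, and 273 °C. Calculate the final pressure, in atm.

Adiabatic: P₁V₁^γ = P₂V₂^γ ⇒ P₂ = P₁ (V₁/V₂)^γ.
P₂ = 2 × (16.5/0.829)^(1.09) = 52.1 atm.

P₂ ≈ 52.1 atm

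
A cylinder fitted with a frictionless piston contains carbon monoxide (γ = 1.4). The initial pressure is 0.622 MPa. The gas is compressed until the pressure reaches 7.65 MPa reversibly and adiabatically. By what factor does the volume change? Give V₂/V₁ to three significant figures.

From PV^γ = const, V₂/V₁ = (P₁/P₂)^(1/γ).
V₂/V₁ = (0.622/7.65)^(0.714) = 0.1665.

V₂/V₁ ≈ 0.167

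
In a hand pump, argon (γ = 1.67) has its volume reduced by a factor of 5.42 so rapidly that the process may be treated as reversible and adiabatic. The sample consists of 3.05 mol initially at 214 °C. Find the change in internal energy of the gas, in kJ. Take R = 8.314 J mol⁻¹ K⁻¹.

Adiabatic: T₁V₁^(γ−1) = T₂V₂^(γ−1) ⇒ T₂ = T₁ (V₁/V₂)^(γ−1).
T₁ = 214 °C = 487.1 K.
T₂ = 487.1 × 5.42^(0.67) = 1512 K.
Q = 0, so ΔU = W_on_gas = nCᵥΔT with Cᵥ = R/(γ−1) = 12.41 J/(mol·K).
ΔU = 3.05 × 12.41 × (1512 − 487.1) = 38770 J.

ΔU ≈ 38.8 kJ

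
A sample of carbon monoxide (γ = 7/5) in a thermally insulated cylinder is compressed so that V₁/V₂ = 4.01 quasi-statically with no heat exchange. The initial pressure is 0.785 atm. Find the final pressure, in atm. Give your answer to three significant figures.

Adiabatic: P₁V₁^γ = P₂V₂^γ ⇒ P₂ = P₁ (V₁/V₂)^γ.
P₂ = 0.785 × 4.01^(7/5) = 5.486 atm.

P₂ ≈ 5.49 atm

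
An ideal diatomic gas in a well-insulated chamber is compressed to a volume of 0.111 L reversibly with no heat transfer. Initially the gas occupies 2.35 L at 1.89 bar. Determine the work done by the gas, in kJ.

W ≈ -2.65 kJ

γ = 7/5 for a diatomic ideal gas.
P₂ = P₁(V₁/V₂)^γ = 1.89×(2.35/0.111)^(7/5) = 135.7 bar.
For a reversible adiabat, W_by_gas = (P₁V₁ − P₂V₂)/(γ−1).
W_by = (189000×0.00235 − 1.357×10^7×0.000111) / (2/5) = -2655 J.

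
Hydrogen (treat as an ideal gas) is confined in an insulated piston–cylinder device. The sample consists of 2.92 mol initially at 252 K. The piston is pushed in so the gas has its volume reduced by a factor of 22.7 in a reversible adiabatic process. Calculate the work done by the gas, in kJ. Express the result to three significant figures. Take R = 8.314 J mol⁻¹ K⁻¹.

W ≈ -38.0 kJ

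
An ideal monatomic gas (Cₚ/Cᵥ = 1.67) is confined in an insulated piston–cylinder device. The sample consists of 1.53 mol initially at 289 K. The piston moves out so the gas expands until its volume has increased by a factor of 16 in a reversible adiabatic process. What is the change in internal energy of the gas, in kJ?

ΔU ≈ -4.63 kJ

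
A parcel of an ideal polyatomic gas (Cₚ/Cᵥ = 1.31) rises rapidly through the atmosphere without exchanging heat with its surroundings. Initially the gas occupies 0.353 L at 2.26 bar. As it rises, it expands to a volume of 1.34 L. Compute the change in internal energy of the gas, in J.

P₂ = P₁(V₁/V₂)^γ = 2.26×(0.353/1.34)^(1.31) = 0.3937 bar.
For a reversible adiabat, W_by_gas = (P₁V₁ − P₂V₂)/(γ−1).
W_by = (226000×0.000353 − 39370×0.00134) / (0.31) = 87.16 J.
Q = 0 ⇒ ΔU = −W_by = -87.16 J.

ΔU ≈ -87.2 J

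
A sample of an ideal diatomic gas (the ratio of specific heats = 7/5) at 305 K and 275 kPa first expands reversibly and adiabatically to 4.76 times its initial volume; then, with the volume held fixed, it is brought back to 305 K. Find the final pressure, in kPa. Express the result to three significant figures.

Adiabatic step (PV^γ = const): P₂ = 275×(1/4.76)^(7/5) = 30.95 kPa; T₂ = 305×(1/4.76)^(2/5) = 163.4 K.
Isochoric: P₃ = P₂(T₃/T₂) = 30.95 × (305/163.4) = 57.77 kPa.

P₃ ≈ 57.8 kPa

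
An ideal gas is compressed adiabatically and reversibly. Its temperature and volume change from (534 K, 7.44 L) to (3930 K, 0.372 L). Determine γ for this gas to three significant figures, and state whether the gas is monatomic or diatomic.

TV^(γ−1) = const ⇒ γ − 1 = ln(T₂/T₁) / ln(V₁/V₂).
γ = 1 + ln(3930/534) / ln(7.44/0.372) = 1.666.
γ ≈ 1.67 is close to 5/3, so the gas is monatomic.

γ ≈ 1.67; monatomic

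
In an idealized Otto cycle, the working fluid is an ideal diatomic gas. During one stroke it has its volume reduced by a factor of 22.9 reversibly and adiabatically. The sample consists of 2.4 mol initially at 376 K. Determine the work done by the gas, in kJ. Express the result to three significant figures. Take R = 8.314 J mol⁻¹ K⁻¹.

For a reversible adiabat TV^(γ−1) is constant, so T₂ = T₁ (V₁/V₂)^(γ−1).
γ = 7/5 for a diatomic ideal gas, so γ−1 = 2/5.
T₂ = 376 × 22.9^(2/5) = 1316 K.
Q = 0, so ΔU = W_on_gas = nCᵥΔT with Cᵥ = R/(γ−1) = 20.79 J/(mol·K).
ΔU = 2.4 × 20.79 × (1316 − 376) = 46870 J.
Work done by the gas = −ΔU = -46870 J.

W ≈ -46.9 kJ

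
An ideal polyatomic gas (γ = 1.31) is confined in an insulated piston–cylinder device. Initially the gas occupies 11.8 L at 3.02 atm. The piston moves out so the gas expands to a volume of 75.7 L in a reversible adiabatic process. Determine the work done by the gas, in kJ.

P₂ = P₁(V₁/V₂)^γ = 3.02×(11.8/75.7)^(1.31) = 0.2646 atm.
For a reversible adiabat, W_by_gas = (P₁V₁ − P₂V₂)/(γ−1).
W_by = (306000×0.0118 − 26810×0.0757) / (0.31) = 5101 J.

W ≈ 5.10 kJ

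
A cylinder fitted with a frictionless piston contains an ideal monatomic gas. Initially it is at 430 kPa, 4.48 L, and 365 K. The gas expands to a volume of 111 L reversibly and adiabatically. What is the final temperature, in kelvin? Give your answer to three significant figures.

T₂ ≈ 42.9 K

For a reversible adiabat TV^(γ−1) is constant, so T₂ = T₁ (V₁/V₂)^(γ−1).
γ = 5/3 for a monatomic ideal gas.
T₂ = 365 × (4.48/111)^(2/3) = 42.95 K.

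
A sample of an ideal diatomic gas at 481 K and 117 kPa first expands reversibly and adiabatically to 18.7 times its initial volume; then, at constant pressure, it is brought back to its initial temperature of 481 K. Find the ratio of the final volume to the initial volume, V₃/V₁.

For a diatomic ideal gas γ = 7/5.
Adiabatic step: V₂/V₁ = 18.7; T₂ = T₁·(1/18.7)^(2/5) = 149.1 K.
Isobaric step: V₃/V₂ = T₃/T₂ = 481/149.1.
V₃/V₁ = (V₂/V₁)(V₃/V₂) = 18.7 × (481/149.1) = 60.34.

V₃/V₁ ≈ 60.3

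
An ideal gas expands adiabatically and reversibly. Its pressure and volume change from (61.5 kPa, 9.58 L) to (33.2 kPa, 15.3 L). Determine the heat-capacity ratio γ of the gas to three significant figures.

γ ≈ 1.32

PV^γ = const ⇒ γ = ln(P₂/P₁) / ln(V₁/V₂).
γ = ln(33.2/61.5) / ln(9.58/15.3) = 1.317.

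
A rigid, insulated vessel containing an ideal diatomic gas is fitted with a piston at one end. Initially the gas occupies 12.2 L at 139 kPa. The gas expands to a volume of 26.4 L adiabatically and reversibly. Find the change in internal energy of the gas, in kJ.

γ = 7/5 for a diatomic ideal gas.
P₂ = P₁(V₁/V₂)^γ = 139×(12.2/26.4)^(7/5) = 47.17 kPa.
For a reversible adiabat, W_by_gas = (P₁V₁ − P₂V₂)/(γ−1).
W_by = (139000×0.0122 − 47170×0.0264) / (2/5) = 1126 J.
Q = 0 ⇒ ΔU = −W_by = -1126 J.

ΔU ≈ -1.13 kJ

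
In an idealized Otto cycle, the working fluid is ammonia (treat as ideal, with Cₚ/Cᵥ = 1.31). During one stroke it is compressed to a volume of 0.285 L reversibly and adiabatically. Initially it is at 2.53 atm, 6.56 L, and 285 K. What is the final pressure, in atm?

Adiabatic: P₁V₁^γ = P₂V₂^γ ⇒ P₂ = P₁ (V₁/V₂)^γ.
P₂ = 2.53 × (6.56/0.285)^(1.31) = 154 atm.

P₂ ≈ 154 atm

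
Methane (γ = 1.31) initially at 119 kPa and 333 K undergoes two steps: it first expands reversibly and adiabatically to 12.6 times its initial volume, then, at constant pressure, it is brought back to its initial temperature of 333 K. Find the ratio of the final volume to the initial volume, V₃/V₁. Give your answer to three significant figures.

V₃/V₁ ≈ 27.6

Adiabatic step: V₂/V₁ = 12.6; T₂ = T₁·(1/12.6)^(0.31) = 151.8 K.
Isobaric step: V₃/V₂ = T₃/T₂ = 333/151.8.
V₃/V₁ = (V₂/V₁)(V₃/V₂) = 12.6 × (333/151.8) = 27.64.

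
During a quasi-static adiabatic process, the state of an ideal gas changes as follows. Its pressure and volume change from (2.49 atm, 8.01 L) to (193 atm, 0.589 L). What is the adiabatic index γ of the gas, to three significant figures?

γ ≈ 1.67

PV^γ = const ⇒ γ = ln(P₂/P₁) / ln(V₁/V₂).
γ = ln(193/2.49) / ln(8.01/0.589) = 1.667.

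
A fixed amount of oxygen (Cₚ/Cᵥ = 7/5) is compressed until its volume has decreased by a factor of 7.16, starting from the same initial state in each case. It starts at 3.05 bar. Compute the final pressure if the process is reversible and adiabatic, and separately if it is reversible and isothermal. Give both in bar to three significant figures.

adiabatic: 48.0 bar; isothermal: 21.8 bar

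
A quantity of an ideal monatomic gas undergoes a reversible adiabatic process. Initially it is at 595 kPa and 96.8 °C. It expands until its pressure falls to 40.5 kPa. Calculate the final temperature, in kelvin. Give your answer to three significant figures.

T₂ ≈ 126 K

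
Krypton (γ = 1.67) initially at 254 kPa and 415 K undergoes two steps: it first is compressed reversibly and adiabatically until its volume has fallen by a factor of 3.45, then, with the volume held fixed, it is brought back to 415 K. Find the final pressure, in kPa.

P₃ ≈ 876 kPa

Adiabatic step (PV^γ = const): P₂ = 254×3.45^(1.67) = 2009 kPa; T₂ = 415×3.45^(0.67) = 951.5 K.
Isochoric: P₃ = P₂(T₃/T₂) = 2009 × (415/951.5) = 876.3 kPa.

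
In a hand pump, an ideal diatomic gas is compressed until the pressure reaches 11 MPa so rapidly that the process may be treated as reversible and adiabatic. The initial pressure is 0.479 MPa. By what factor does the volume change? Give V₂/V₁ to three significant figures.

From PV^γ = const, V₂/V₁ = (P₁/P₂)^(1/γ).
For a diatomic ideal gas γ = 7/5.
V₂/V₁ = (0.479/11)^(5/7) = 0.1066.

V₂/V₁ ≈ 0.107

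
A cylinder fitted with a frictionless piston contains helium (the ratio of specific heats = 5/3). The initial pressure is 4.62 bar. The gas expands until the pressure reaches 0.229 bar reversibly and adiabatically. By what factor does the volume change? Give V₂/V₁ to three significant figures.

V₂/V₁ ≈ 6.07

From PV^γ = const, V₂/V₁ = (P₁/P₂)^(1/γ).
V₂/V₁ = (4.62/0.229)^(3/5) = 6.066.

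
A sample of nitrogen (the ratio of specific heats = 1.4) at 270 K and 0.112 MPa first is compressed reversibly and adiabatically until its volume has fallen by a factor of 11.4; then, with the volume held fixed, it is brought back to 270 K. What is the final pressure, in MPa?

P₃ ≈ 1.28 MPa

Adiabatic step (PV^γ = const): P₂ = 0.112×11.4^(1.4) = 3.38 MPa; T₂ = 270×11.4^(0.4) = 714.7 K.
Isochoric: P₃ = P₂(T₃/T₂) = 3.38 × (270/714.7) = 1.277 MPa.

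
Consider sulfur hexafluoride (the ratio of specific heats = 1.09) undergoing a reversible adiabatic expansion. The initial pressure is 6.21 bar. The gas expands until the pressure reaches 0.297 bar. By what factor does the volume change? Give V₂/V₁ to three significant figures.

V₂/V₁ ≈ 16.3

From PV^γ = const, V₂/V₁ = (P₁/P₂)^(1/γ).
V₂/V₁ = (6.21/0.297)^(0.917) = 16.27.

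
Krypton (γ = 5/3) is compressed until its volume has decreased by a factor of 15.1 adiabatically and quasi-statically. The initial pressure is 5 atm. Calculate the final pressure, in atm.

P₂ ≈ 461 atm

Adiabatic: P₁V₁^γ = P₂V₂^γ ⇒ P₂ = P₁ (V₁/V₂)^γ.
P₂ = 5 × 15.1^(5/3) = 461.2 atm.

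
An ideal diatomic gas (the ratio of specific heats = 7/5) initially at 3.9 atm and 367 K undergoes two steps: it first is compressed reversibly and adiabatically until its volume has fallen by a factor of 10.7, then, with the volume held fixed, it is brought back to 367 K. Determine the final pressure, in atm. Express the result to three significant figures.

P₃ ≈ 41.7 atm

Adiabatic step (PV^γ = const): P₂ = 3.9×10.7^(7/5) = 107.7 atm; T₂ = 367×10.7^(2/5) = 947.2 K.
Isochoric: P₃ = P₂(T₃/T₂) = 107.7 × (367/947.2) = 41.73 atm.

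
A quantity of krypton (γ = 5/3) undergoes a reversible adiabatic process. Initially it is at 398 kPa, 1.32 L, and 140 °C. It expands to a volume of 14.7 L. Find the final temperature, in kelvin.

T₂ ≈ 82.8 K

Adiabatic: T₁V₁^(γ−1) = T₂V₂^(γ−1) ⇒ T₂ = T₁ (V₁/V₂)^(γ−1).
T₁ = 140 °C = 413.1 K.
T₂ = 413.1 × (1.32/14.7)^(2/3) = 82.85 K.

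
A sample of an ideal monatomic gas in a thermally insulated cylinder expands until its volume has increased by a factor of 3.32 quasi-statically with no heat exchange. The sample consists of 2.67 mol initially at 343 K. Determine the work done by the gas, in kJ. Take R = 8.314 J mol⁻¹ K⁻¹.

W ≈ 6.29 kJ

Adiabatic: T₁V₁^(γ−1) = T₂V₂^(γ−1) ⇒ T₂ = T₁ (V₁/V₂)^(γ−1).
γ = 5/3 for a monatomic ideal gas, so γ−1 = 2/3.
T₂ = 343 × (1/3.32)^(2/3) = 154.1 K.
Q = 0, so ΔU = W_on_gas = nCᵥΔT with Cᵥ = R/(γ−1) = 12.47 J/(mol·K).
ΔU = 2.67 × 12.47 × (154.1 − 343) = -6289 J.
Work done by the gas = −ΔU = 6289 J.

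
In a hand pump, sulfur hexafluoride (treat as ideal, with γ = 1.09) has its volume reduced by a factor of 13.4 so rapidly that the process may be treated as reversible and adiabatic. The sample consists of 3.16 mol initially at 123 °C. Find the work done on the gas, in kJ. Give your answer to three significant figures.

W ≈ 30.4 kJ

For a reversible adiabat TV^(γ−1) is constant, so T₂ = T₁ (V₁/V₂)^(γ−1).
T₁ = 123 °C = 396.1 K.
T₂ = 396.1 × 13.4^(0.09) = 500.4 K.
Q = 0, so ΔU = W_on_gas = nCᵥΔT with Cᵥ = R/(γ−1) = 92.38 J/(mol·K).
ΔU = 3.16 × 92.38 × (500.4 − 396.1) = 30430 J.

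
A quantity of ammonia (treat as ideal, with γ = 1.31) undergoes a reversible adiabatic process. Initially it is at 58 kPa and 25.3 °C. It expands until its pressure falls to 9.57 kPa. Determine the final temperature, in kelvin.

T₂ ≈ 195 K

Along an adiabat T P^((1−γ)/γ) is constant, so T₂ = T₁ (P₂/P₁)^((γ−1)/γ).
T₁ = 25.3 °C = 298.4 K.
T₂ = 298.4 × (9.57/58)^(0.237) = 194.8 K.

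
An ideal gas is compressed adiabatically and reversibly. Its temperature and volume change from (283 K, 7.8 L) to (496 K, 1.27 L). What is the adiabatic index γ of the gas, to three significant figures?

TV^(γ−1) = const ⇒ γ − 1 = ln(T₂/T₁) / ln(V₁/V₂).
γ = 1 + ln(496/283) / ln(7.8/1.27) = 1.309.

γ ≈ 1.31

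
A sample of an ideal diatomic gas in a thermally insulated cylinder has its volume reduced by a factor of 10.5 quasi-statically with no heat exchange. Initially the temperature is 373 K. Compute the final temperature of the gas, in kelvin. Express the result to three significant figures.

Adiabatic: T₁V₁^(γ−1) = T₂V₂^(γ−1) ⇒ T₂ = T₁ (V₁/V₂)^(γ−1).
For a diatomic ideal gas γ = 7/5, so γ−1 = 2/5.
T₂ = 373 × 10.5^(2/5) = 955.4 K.

T₂ ≈ 955 K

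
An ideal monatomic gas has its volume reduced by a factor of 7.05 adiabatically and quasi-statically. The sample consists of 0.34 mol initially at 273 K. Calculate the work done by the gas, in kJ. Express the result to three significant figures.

Adiabatic: T₁V₁^(γ−1) = T₂V₂^(γ−1) ⇒ T₂ = T₁ (V₁/V₂)^(γ−1).
γ = 5/3 for a monatomic ideal gas, so γ−1 = 2/3.
T₂ = 273 × 7.05^(2/3) = 1004 K.
Q = 0, so ΔU = W_on_gas = nCᵥΔT with Cᵥ = R/(γ−1) = 12.47 J/(mol·K).
ΔU = 0.34 × 12.47 × (1004 − 273) = 3098 J.
Work done by the gas = −ΔU = -3098 J.

W ≈ -3.10 kJ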